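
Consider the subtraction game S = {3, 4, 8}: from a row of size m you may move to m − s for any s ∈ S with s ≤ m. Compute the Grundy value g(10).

1

Grundy values for subtraction set {3, 4, 8}:
g(0) = mex{} = 0
g(1) = mex{} = 0
g(2) = mex{} = 0
g(3) = mex{0} = 1
g(4) = mex{0} = 1
g(5) = mex{0} = 1
g(6) = mex{0,1} = 2
g(7) = mex{1} = 0
g(8) = mex{0,1} = 2
g(9) = mex{0,1,2} = 3
g(10) = mex{0,2} = 1
So g(10) = 1.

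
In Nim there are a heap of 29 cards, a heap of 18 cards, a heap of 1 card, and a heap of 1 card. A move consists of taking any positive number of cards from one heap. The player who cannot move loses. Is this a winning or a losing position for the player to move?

Winning position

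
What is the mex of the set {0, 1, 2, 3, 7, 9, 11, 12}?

The values 0, 1, 2, 3 are all present; 4 is the first non-negative integer missing from the set.

4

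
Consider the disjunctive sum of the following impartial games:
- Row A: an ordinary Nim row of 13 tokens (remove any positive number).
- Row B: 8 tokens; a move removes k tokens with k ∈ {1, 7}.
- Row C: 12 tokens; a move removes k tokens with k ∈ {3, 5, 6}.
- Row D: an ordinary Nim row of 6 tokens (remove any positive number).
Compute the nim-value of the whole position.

10

Row A is a plain Nim row of size 13, so its Grundy value is 13.
For row B, compute g(0), g(1), … with moves {1, 7}:
g(0) = mex{} = 0
g(1) = mex{0} = 1
g(2) = mex{1} = 0
g(3) = mex{0} = 1
g(4) = mex{1} = 0
g(5) = mex{0} = 1
g(6) = mex{1} = 0
g(7) = mex{0} = 1
g(8) = mex{1} = 0
So g(8) = 0.
Build the Grundy sequence for row C with g(k) = mex{g(k−s) : s ∈ {3, 5, 6}, s ≤ k}:
g(0) = mex{} = 0
g(1) = mex{} = 0
g(2) = mex{} = 0
g(3) = mex{0} = 1
g(4) = mex{0} = 1
g(5) = mex{0} = 1
g(6) = mex{0,1} = 2
g(7) = mex{0,1} = 2
g(8) = mex{0,1} = 2
g(9) = mex{1,2} = 0
g(10) = mex{1,2} = 0
g(11) = mex{1,2} = 0
g(12) = mex{0,2} = 1
So g(12) = 1.
Row D is a plain Nim row of size 6, so its Grundy value is 6.
By the Sprague-Grundy theorem, the Grundy value of a sum of independent games is the XOR of the component values.
Combined value = 13 XOR 0 XOR 1 XOR 6 = 10.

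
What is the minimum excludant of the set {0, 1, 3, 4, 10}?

The values 0, 1 are all present; 2 is the first non-negative integer missing from the set.

2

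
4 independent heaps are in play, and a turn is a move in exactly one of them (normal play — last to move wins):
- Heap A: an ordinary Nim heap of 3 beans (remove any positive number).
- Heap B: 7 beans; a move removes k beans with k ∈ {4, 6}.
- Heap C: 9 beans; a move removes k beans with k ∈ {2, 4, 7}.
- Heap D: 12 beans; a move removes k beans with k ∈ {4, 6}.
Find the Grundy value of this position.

Heap A is a plain Nim heap of size 3, so its Grundy value is 3.
Grundy values for heap B (subtraction set {4, 6}):
k:     0  1  2  3  4  5  6  7
g(k):  0  0  0  0  1  1  1  1
So g(7) = 1.
Grundy values for heap C (subtraction set {2, 4, 7}):
k:     0  1  2  3  4  5  6  7  8  9
g(k):  0  0  1  1  2  2  0  3  1  0
So g(9) = 0.
Build the Grundy sequence for heap D with g(k) = mex{g(k−s) : s ∈ {4, 6}, s ≤ k}:
k:     0  1  2  3  4  5  6  7  8  9 10 11 12
g(k):  0  0  0  0  1  1  1  1  2  2  0  0  0
So g(12) = 0.
By the Sprague-Grundy theorem, the Grundy value of a sum of independent games is the XOR of the component values.
Combined value = 3 ⊕ 1 ⊕ 0 ⊕ 0 = 2.

2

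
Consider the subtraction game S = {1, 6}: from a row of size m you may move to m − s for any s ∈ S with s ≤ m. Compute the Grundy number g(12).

1

Grundy values for subtraction set {1, 6}:
g(0) = mex{} = 0
g(1) = mex{0} = 1
g(2) = mex{1} = 0
g(3) = mex{0} = 1
g(4) = mex{1} = 0
g(5) = mex{0} = 1
g(6) = mex{0,1} = 2
g(7) = mex{1,2} = 0
g(8) = mex{0} = 1
g(9) = mex{1} = 0
g(10) = mex{0} = 1
g(11) = mex{1} = 0
g(12) = mex{0,2} = 1
So g(12) = 1.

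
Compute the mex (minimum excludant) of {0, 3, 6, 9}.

1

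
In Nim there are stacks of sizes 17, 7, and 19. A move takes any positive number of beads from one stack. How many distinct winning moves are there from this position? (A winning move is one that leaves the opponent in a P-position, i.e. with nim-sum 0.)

1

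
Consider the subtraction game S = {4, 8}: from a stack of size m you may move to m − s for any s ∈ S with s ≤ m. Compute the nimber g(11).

Grundy values for subtraction set {4, 8}:
g(0) = mex{} = 0
g(1) = mex{} = 0
g(2) = mex{} = 0
g(3) = mex{} = 0
g(4) = mex{0} = 1
g(5) = mex{0} = 1
g(6) = mex{0} = 1
g(7) = mex{0} = 1
g(8) = mex{0,1} = 2
g(9) = mex{0,1} = 2
g(10) = mex{0,1} = 2
g(11) = mex{0,1} = 2
So g(11) = 2.

2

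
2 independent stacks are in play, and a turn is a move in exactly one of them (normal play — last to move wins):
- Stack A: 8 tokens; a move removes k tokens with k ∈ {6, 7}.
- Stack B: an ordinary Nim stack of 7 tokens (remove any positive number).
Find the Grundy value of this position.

6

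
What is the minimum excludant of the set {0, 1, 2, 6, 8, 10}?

The values 0, 1, 2 are all present; 3 is the first non-negative integer missing from the set.

3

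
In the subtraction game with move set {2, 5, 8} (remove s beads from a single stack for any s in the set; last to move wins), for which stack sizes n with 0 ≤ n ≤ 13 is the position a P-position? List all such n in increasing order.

0, 1, 4, 7, 10, 11

Build the Grundy sequence with g(k) = mex{g(k−s) : s ∈ {2, 5, 8}, s ≤ k}:
g(0) = mex{} = 0
g(1) = mex{} = 0
g(2) = mex{0} = 1
g(3) = mex{0} = 1
g(4) = mex{1} = 0
g(5) = mex{0,1} = 2
g(6) = mex{0} = 1
g(7) = mex{1,2} = 0
g(8) = mex{0,1} = 2
g(9) = mex{0} = 1
g(10) = mex{1,2} = 0
g(11) = mex{1} = 0
g(12) = mex{0} = 1
g(13) = mex{0,2} = 1
The P-positions (g = 0) in 0..13 are 0, 1, 4, 7, 10, 11.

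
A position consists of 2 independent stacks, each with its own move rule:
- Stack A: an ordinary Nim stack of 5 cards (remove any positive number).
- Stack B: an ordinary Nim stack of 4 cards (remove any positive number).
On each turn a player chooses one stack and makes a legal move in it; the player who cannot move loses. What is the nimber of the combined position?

Stack A is a plain Nim stack of size 5, so its Grundy value is 5.
Stack B is a plain Nim stack of size 4, so its Grundy value is 4.
The value of a disjunctive sum is the nim-sum of the parts.
Combined value = 5 XOR 4 = 1.

1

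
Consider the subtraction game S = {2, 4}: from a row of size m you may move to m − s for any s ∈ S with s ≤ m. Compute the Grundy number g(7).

Compute g(0), g(1), … for moves {2, 4}:
g(0) = mex{} = 0
g(1) = mex{} = 0
g(2) = mex{0} = 1
g(3) = mex{0} = 1
g(4) = mex{0,1} = 2
g(5) = mex{0,1} = 2
g(6) = mex{1,2} = 0
g(7) = mex{1,2} = 0
So g(7) = 0.

0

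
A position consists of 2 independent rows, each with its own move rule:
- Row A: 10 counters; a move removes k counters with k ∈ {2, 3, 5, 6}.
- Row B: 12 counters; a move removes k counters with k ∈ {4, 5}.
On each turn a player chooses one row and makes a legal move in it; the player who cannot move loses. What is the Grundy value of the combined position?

1

For row A, compute g(0), g(1), … with moves {2, 3, 5, 6}:
g(0) = mex{} = 0
g(1) = mex{} = 0
g(2) = mex{0} = 1
g(3) = mex{0} = 1
g(4) = mex{0,1} = 2
g(5) = mex{0,1} = 2
g(6) = mex{0,1,2} = 3
g(7) = mex{0,1,2} = 3
g(8) = mex{1,2,3} = 0
g(9) = mex{1,2,3} = 0
g(10) = mex{0,2,3} = 1
So g(10) = 1.
Grundy values for row B (subtraction set {4, 5}):
g(0) = mex{} = 0
g(1) = mex{} = 0
g(2) = mex{} = 0
g(3) = mex{} = 0
g(4) = mex{0} = 1
g(5) = mex{0} = 1
g(6) = mex{0} = 1
g(7) = mex{0} = 1
g(8) = mex{0,1} = 2
g(9) = mex{1} = 0
g(10) = mex{1} = 0
g(11) = mex{1} = 0
g(12) = mex{1,2} = 0
So g(12) = 0.
The value of a disjunctive sum is the nim-sum of the parts.
Combined value = 1 ⊕ 0 = 1.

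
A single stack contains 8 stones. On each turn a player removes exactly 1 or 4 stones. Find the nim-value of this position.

Build the Grundy sequence with g(k) = mex{g(k−s) : s ∈ {1, 4}, s ≤ k}:
g(0) = mex{} = 0
g(1) = mex{0} = 1
g(2) = mex{1} = 0
g(3) = mex{0} = 1
g(4) = mex{0,1} = 2
g(5) = mex{1,2} = 0
g(6) = mex{0} = 1
g(7) = mex{1} = 0
g(8) = mex{0,2} = 1
So g(8) = 1.

1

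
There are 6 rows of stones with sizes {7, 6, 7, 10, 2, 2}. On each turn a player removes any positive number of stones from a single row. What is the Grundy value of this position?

12

Nim-sum: 7 ⊕ 6 ⊕ 7 ⊕ 10 ⊕ 2 ⊕ 2 = 12.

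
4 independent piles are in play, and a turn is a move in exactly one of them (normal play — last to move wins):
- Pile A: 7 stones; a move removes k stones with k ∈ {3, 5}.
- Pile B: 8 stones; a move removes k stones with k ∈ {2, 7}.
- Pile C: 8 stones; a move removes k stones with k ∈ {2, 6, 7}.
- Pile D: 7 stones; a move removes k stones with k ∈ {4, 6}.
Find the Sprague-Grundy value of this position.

Grundy values for pile A (subtraction set {3, 5}):
k:     0  1  2  3  4  5  6  7
g(k):  0  0  0  1  1  1  2  2
So g(7) = 2.
Grundy values for pile B (subtraction set {2, 7}):
k:     0  1  2  3  4  5  6  7  8
g(k):  0  0  1  1  0  0  1  1  2
So g(8) = 2.
Grundy values for pile C (subtraction set {2, 6, 7}):
g(0) = mex{} = 0
g(1) = mex{} = 0
g(2) = mex{0} = 1
g(3) = mex{0} = 1
g(4) = mex{1} = 0
g(5) = mex{1} = 0
g(6) = mex{0} = 1
g(7) = mex{0} = 1
g(8) = mex{0,1} = 2
So g(8) = 2.
Build the Grundy sequence for pile D with g(k) = mex{g(k−s) : s ∈ {4, 6}, s ≤ k}:
k:     0  1  2  3  4  5  6  7
g(k):  0  0  0  0  1  1  1  1
So g(7) = 1.
By the Sprague-Grundy theorem, the Grundy value of a sum of independent games is the XOR of the component values.
Combined value = 2 XOR 2 XOR 2 XOR 1 = 3.

3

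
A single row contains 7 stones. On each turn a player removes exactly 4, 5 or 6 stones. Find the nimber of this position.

1

Compute g(0), g(1), … for moves {4, 5, 6}:
k:     0  1  2  3  4  5  6  7
g(k):  0  0  0  0  1  1  1  1
So g(7) = 1.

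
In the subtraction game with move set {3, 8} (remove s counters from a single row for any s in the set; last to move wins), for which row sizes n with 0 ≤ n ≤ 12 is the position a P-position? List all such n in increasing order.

Grundy values for subtraction set {3, 8}:
k:     0  1  2  3  4  5  6  7  8  9 10 11 12
g(k):  0  0  0  1  1  1  0  0  2  1  1  0  0
The P-positions (g = 0) in 0..12 are 0, 1, 2, 6, 7, 11, 12.

0, 1, 2, 6, 7, 11, 12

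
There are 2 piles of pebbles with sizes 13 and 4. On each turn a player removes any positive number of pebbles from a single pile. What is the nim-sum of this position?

Compute the nim-sum pairwise:
13 ^ 4 = 9

9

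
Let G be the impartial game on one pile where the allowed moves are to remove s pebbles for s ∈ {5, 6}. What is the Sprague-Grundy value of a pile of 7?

1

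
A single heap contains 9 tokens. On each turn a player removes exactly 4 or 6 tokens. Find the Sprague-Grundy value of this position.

Grundy values for subtraction set {4, 6}:
k:     0  1  2  3  4  5  6  7  8  9
g(k):  0  0  0  0  1  1  1  1  2  2
So g(9) = 2.

2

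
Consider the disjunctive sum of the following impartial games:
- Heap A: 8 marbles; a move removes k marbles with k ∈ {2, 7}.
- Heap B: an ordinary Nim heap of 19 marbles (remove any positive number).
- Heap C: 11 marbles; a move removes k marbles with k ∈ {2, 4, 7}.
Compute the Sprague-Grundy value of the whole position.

16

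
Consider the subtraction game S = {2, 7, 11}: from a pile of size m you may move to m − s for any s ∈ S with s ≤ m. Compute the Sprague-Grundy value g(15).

Build the Grundy sequence with g(k) = mex{g(k−s) : s ∈ {2, 7, 11}, s ≤ k}:
k:     0  1  2  3  4  5  6  7  8  9 10 11 12 13 14 15
g(k):  0  0  1  1  0  0  1  1  2  0  0  1  1  0  0  1
So g(15) = 1.

1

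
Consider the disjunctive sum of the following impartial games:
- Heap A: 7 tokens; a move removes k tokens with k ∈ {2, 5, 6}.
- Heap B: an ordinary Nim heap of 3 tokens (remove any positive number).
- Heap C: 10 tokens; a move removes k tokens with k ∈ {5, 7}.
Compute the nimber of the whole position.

2

Build the Grundy sequence for heap A with g(k) = mex{g(k−s) : s ∈ {2, 5, 6}, s ≤ k}:
k:     0  1  2  3  4  5  6  7
g(k):  0  0  1  1  0  2  1  3
So g(7) = 3.
Heap B is a plain Nim heap of size 3, so its Grundy value is 3.
Build the Grundy sequence for heap C with g(k) = mex{g(k−s) : s ∈ {5, 7}, s ≤ k}:
g(0) = mex{} = 0
g(1) = mex{} = 0
g(2) = mex{} = 0
g(3) = mex{} = 0
g(4) = mex{} = 0
g(5) = mex{0} = 1
g(6) = mex{0} = 1
g(7) = mex{0} = 1
g(8) = mex{0} = 1
g(9) = mex{0} = 1
g(10) = mex{0,1} = 2
So g(10) = 2.
By the Sprague-Grundy theorem, the Grundy value of a sum of independent games is the XOR of the component values.
Combined value = 3 XOR 3 XOR 2 = 2.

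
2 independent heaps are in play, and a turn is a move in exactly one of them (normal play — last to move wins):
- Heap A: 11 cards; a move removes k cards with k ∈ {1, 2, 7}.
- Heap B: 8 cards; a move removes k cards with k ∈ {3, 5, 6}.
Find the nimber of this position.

Grundy values for heap A (subtraction set {1, 2, 7}):
k:     0  1  2  3  4  5  6  7  8  9 10 11
g(k):  0  1  2  0  1  2  0  1  2  0  1  2
So g(11) = 2.
Build the Grundy sequence for heap B with g(k) = mex{g(k−s) : s ∈ {3, 5, 6}, s ≤ k}:
k:     0  1  2  3  4  5  6  7  8
g(k):  0  0  0  1  1  1  2  2  2
So g(8) = 2.
By the Sprague-Grundy theorem, the Grundy value of a sum of independent games is the XOR of the component values.
Combined value = 2 XOR 2 = 0.

0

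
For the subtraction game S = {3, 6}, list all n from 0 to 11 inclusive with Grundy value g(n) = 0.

0, 1, 2, 9, 10, 11

Compute g(0), g(1), … for moves {3, 6}:
g(0) = mex{} = 0
g(1) = mex{} = 0
g(2) = mex{} = 0
g(3) = mex{0} = 1
g(4) = mex{0} = 1
g(5) = mex{0} = 1
g(6) = mex{0,1} = 2
g(7) = mex{0,1} = 2
g(8) = mex{0,1} = 2
g(9) = mex{1,2} = 0
g(10) = mex{1,2} = 0
g(11) = mex{1,2} = 0
The P-positions (g = 0) in 0..11 are 0, 1, 2, 9, 10, 11.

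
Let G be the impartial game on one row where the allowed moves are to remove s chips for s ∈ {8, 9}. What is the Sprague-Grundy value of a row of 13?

1

Compute g(0), g(1), … for moves {8, 9}:
k:     0  1  2  3  4  5  6  7  8  9 10 11 12 13
g(k):  0  0  0  0  0  0  0  0  1  1  1  1  1  1
So g(13) = 1.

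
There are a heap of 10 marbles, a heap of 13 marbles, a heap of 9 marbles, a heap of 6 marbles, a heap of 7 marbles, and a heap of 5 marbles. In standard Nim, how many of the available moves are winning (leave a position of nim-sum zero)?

3

Nim-sum: 10 XOR 13 XOR 9 XOR 6 XOR 7 XOR 5 = 10.
The overall nim-sum is X = 10. A heap of size p has a winning move iff p XOR X < p (reduce it to p XOR X).
  10: 10 XOR 10 = 0 < 10 — winning move (to 0).
  13: 13 XOR 10 = 7 < 13 — winning move (to 7).
  9: 9 XOR 10 = 3 < 9 — winning move (to 3).
  6: 6 XOR 10 = 12 ≥ 6 — no move.
  7: 7 XOR 10 = 13 ≥ 7 — no move.
  5: 5 XOR 10 = 15 ≥ 5 — no move.
That gives 3 winning moves.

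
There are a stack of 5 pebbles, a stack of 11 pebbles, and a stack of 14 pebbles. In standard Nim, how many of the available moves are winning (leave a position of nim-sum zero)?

0

Compute the nim-sum pairwise:
5 ^ 11 = 14
14 ^ 14 = 0
The nim-sum is already 0, so every move leaves a nonzero nim-sum — there are no winning moves.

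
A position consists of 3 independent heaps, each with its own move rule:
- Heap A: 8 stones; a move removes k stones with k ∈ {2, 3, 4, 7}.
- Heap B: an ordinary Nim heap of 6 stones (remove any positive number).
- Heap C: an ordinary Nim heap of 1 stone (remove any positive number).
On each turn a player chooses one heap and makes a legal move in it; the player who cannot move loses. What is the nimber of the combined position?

6

For heap A, compute g(0), g(1), … with moves {2, 3, 4, 7}:
g(0) = mex{} = 0
g(1) = mex{} = 0
g(2) = mex{0} = 1
g(3) = mex{0} = 1
g(4) = mex{0,1} = 2
g(5) = mex{0,1} = 2
g(6) = mex{1,2} = 0
g(7) = mex{0,1,2} = 3
g(8) = mex{0,2} = 1
So g(8) = 1.
Heap B is a plain Nim heap of size 6, so its Grundy value is 6.
Heap C is a plain Nim heap of size 1, so its Grundy value is 1.
By the Sprague-Grundy theorem, the Grundy value of a sum of independent games is the XOR of the component values.
Combined value = 1 XOR 6 XOR 1 = 6.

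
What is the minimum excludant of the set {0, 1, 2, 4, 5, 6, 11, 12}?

3

The values 0, 1, 2 are all present; 3 is the first non-negative integer missing from the set.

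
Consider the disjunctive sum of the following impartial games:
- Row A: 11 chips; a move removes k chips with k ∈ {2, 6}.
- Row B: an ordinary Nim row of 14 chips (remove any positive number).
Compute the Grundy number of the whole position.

Build the Grundy sequence for row A with g(k) = mex{g(k−s) : s ∈ {2, 6}, s ≤ k}:
k:     0  1  2  3  4  5  6  7  8  9 10 11
g(k):  0  0  1  1  0  0  1  1  0  0  1  1
So g(11) = 1.
Row B is a plain Nim row of size 14, so its Grundy value is 14.
The value of a disjunctive sum is the nim-sum of the parts.
Combined value = 1 ⊕ 14 = 15.

15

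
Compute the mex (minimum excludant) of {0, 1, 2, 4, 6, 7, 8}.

3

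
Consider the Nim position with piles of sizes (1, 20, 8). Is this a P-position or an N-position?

N-position

In binary:
  00001  (1)
  10100  (20)
  01000  (8)
  -----
  11101  (29)
The nim-sum is 29 ≠ 0, so this is an N-position: the player to move can win.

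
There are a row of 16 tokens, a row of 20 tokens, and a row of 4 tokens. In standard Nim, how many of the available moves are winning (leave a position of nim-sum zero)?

0

Write each in binary and XOR column by column:
  10000  (16)
  10100  (20)
  00100  (4)
  -----
  00000  (0)
The nim-sum is already 0, so every move leaves a nonzero nim-sum — there are no winning moves.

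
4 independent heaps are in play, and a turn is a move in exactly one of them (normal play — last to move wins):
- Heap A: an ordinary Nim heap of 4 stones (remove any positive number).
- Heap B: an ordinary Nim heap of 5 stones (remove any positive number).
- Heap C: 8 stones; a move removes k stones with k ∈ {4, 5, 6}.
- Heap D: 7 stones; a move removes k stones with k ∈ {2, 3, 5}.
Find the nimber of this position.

3

Heap A is a plain Nim heap of size 4, so its Grundy value is 4.
Heap B is a plain Nim heap of size 5, so its Grundy value is 5.
For heap C, compute g(0), g(1), … with moves {4, 5, 6}:
k:     0  1  2  3  4  5  6  7  8
g(k):  0  0  0  0  1  1  1  1  2
So g(8) = 2.
Grundy values for heap D (subtraction set {2, 3, 5}):
k:     0  1  2  3  4  5  6  7
g(k):  0  0  1  1  2  2  3  0
So g(7) = 0.
By the Sprague-Grundy theorem, the Grundy value of a sum of independent games is the XOR of the component values.
Combined value = 4 ⊕ 5 ⊕ 2 ⊕ 0 = 3.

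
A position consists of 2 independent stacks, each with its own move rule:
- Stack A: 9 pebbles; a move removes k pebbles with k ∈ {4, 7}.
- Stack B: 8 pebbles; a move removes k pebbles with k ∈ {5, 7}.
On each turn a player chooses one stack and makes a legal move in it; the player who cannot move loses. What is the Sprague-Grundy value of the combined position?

For stack A, compute g(0), g(1), … with moves {4, 7}:
k:     0  1  2  3  4  5  6  7  8  9
g(k):  0  0  0  0  1  1  1  1  2  2
So g(9) = 2.
For stack B, compute g(0), g(1), … with moves {5, 7}:
g(0) = mex{} = 0
g(1) = mex{} = 0
g(2) = mex{} = 0
g(3) = mex{} = 0
g(4) = mex{} = 0
g(5) = mex{0} = 1
g(6) = mex{0} = 1
g(7) = mex{0} = 1
g(8) = mex{0} = 1
So g(8) = 1.
By the Sprague-Grundy theorem, the Grundy value of a sum of independent games is the XOR of the component values.
Combined value = 2 XOR 1 = 3.

3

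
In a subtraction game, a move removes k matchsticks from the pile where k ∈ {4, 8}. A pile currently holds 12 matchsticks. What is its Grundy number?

Compute g(0), g(1), … for moves {4, 8}:
g(0) = mex{} = 0
g(1) = mex{} = 0
g(2) = mex{} = 0
g(3) = mex{} = 0
g(4) = mex{0} = 1
g(5) = mex{0} = 1
g(6) = mex{0} = 1
g(7) = mex{0} = 1
g(8) = mex{0,1} = 2
g(9) = mex{0,1} = 2
g(10) = mex{0,1} = 2
g(11) = mex{0,1} = 2
g(12) = mex{1,2} = 0
So g(12) = 0.

0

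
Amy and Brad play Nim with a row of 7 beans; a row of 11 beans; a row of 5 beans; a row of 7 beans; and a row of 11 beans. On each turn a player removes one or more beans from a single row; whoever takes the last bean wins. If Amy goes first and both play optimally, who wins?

In binary:
  0111  (7)
  1011  (11)
  0101  (5)
  0111  (7)
  1011  (11)
  ----
  0101  (5)
The nim-sum is 5 ≠ 0, so this is an N-position: the player to move can win; Amy has a winning move.

Amy wins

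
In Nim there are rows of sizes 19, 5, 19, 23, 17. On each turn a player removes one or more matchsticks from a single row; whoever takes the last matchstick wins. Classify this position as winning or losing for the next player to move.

Nim-sum: 19 ^ 5 ^ 19 ^ 23 ^ 17 = 3.
The nim-sum is 3 ≠ 0, so this is an N-position: the player to move can win.

Winning position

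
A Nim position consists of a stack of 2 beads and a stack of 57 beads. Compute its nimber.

Compute the nim-sum pairwise:
2 ^ 57 = 59

59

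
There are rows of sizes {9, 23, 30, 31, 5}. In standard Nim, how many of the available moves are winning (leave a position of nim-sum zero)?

3

Compute the nim-sum pairwise:
9 XOR 23 = 30
30 XOR 30 = 0
0 XOR 31 = 31
31 XOR 5 = 26
The overall nim-sum is X = 26. A row of size p has a winning move iff p XOR X < p (reduce it to p XOR X).
  9: 9 XOR 26 = 19 ≥ 9 — no move.
  23: 23 XOR 26 = 13 < 23 — winning move (to 13).
  30: 30 XOR 26 = 4 < 30 — winning move (to 4).
  31: 31 XOR 26 = 5 < 31 — winning move (to 5).
  5: 5 XOR 26 = 31 ≥ 5 — no move.
That gives 3 winning moves.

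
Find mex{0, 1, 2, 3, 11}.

4

The values 0, 1, 2, 3 are all present; 4 is the first non-negative integer missing from the set.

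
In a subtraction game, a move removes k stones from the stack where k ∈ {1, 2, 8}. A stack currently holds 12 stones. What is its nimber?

Build the Grundy sequence with g(k) = mex{g(k−s) : s ∈ {1, 2, 8}, s ≤ k}:
g(0) = mex{} = 0
g(1) = mex{0} = 1
g(2) = mex{0,1} = 2
g(3) = mex{1,2} = 0
g(4) = mex{0,2} = 1
g(5) = mex{0,1} = 2
g(6) = mex{1,2} = 0
g(7) = mex{0,2} = 1
g(8) = mex{0,1} = 2
g(9) = mex{1,2} = 0
g(10) = mex{0,2} = 1
g(11) = mex{0,1} = 2
g(12) = mex{1,2} = 0
So g(12) = 0.

0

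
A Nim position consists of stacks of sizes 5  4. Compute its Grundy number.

1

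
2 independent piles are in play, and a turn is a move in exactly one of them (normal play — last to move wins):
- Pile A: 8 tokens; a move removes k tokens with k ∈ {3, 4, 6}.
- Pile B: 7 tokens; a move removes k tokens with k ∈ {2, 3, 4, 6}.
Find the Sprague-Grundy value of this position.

Grundy values for pile A (subtraction set {3, 4, 6}):
g(0) = mex{} = 0
g(1) = mex{} = 0
g(2) = mex{} = 0
g(3) = mex{0} = 1
g(4) = mex{0} = 1
g(5) = mex{0} = 1
g(6) = mex{0,1} = 2
g(7) = mex{0,1} = 2
g(8) = mex{0,1} = 2
So g(8) = 2.
Build the Grundy sequence for pile B with g(k) = mex{g(k−s) : s ∈ {2, 3, 4, 6}, s ≤ k}:
g(0) = mex{} = 0
g(1) = mex{} = 0
g(2) = mex{0} = 1
g(3) = mex{0} = 1
g(4) = mex{0,1} = 2
g(5) = mex{0,1} = 2
g(6) = mex{0,1,2} = 3
g(7) = mex{0,1,2} = 3
So g(7) = 3.
The value of a disjunctive sum is the nim-sum of the parts.
Combined value = 2 ⊕ 3 = 1.

1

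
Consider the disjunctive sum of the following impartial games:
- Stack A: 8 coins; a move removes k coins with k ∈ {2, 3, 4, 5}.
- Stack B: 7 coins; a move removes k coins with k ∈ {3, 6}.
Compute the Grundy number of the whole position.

2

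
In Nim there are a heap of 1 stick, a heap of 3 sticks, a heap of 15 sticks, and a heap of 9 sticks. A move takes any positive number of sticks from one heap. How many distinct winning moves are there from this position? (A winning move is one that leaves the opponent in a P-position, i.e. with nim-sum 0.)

Compute the nim-sum pairwise:
1 ^ 3 = 2
2 ^ 15 = 13
13 ^ 9 = 4
The overall nim-sum is X = 4. A heap of size p has a winning move iff p XOR X < p (reduce it to p XOR X).
  1: 1 XOR 4 = 5 ≥ 1 — no move.
  3: 3 XOR 4 = 7 ≥ 3 — no move.
  15: 15 XOR 4 = 11 < 15 — winning move (to 11).
  9: 9 XOR 4 = 13 ≥ 9 — no move.
That gives 1 winning move.

1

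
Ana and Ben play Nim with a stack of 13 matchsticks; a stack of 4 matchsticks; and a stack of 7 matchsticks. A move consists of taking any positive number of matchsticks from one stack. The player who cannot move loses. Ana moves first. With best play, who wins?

Ana wins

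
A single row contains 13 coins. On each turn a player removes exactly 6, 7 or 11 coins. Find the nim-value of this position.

Build the Grundy sequence with g(k) = mex{g(k−s) : s ∈ {6, 7, 11}, s ≤ k}:
g(0) = mex{} = 0
g(1) = mex{} = 0
g(2) = mex{} = 0
g(3) = mex{} = 0
g(4) = mex{} = 0
g(5) = mex{} = 0
g(6) = mex{0} = 1
g(7) = mex{0} = 1
g(8) = mex{0} = 1
g(9) = mex{0} = 1
g(10) = mex{0} = 1
g(11) = mex{0} = 1
g(12) = mex{0,1} = 2
g(13) = mex{0,1} = 2
So g(13) = 2.

2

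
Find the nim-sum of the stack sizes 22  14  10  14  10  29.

11

Nim-sum: 22 ^ 14 ^ 10 ^ 14 ^ 10 ^ 29 = 11.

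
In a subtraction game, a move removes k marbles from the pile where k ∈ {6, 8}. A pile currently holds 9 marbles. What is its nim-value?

Compute g(0), g(1), … for moves {6, 8}:
k:     0  1  2  3  4  5  6  7  8  9
g(k):  0  0  0  0  0  0  1  1  1  1
So g(9) = 1.

1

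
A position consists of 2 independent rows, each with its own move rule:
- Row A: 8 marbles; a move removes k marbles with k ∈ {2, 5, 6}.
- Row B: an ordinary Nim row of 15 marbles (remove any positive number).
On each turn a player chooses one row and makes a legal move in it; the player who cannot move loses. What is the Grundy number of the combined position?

Grundy values for row A (subtraction set {2, 5, 6}):
g(0) = mex{} = 0
g(1) = mex{} = 0
g(2) = mex{0} = 1
g(3) = mex{0} = 1
g(4) = mex{1} = 0
g(5) = mex{0,1} = 2
g(6) = mex{0} = 1
g(7) = mex{0,1,2} = 3
g(8) = mex{1} = 0
So g(8) = 0.
Row B is a plain Nim row of size 15, so its Grundy value is 15.
The value of a disjunctive sum is the nim-sum of the parts.
Combined value = 0 ⊕ 15 = 15.

15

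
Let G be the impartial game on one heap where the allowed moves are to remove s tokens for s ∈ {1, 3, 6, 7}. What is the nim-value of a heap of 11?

Build the Grundy sequence with g(k) = mex{g(k−s) : s ∈ {1, 3, 6, 7}, s ≤ k}:
k:     0  1  2  3  4  5  6  7  8  9 10 11
g(k):  0  1  0  1  0  1  2  3  2  3  2  3
So g(11) = 3.

3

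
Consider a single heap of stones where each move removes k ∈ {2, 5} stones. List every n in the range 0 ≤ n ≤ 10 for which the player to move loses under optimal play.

Grundy values for subtraction set {2, 5}:
k:     0  1  2  3  4  5  6  7  8  9 10
g(k):  0  0  1  1  0  2  1  0  0  1  1
The P-positions (g = 0) in 0..10 are 0, 1, 4, 7, 8.

0, 1, 4, 7, 8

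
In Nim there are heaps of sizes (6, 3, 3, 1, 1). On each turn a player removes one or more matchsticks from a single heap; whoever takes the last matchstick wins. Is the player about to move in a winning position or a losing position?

Winning position

Write each in binary and XOR column by column:
  110  (6)
  011  (3)
  011  (3)
  001  (1)
  001  (1)
  ---
  110  (6)
The nim-sum is 6 ≠ 0, so this is an N-position: the player to move can win.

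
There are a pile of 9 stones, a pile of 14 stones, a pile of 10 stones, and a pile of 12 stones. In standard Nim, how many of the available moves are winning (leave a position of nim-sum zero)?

1

Compute the nim-sum pairwise:
9 ^ 14 = 7
7 ^ 10 = 13
13 ^ 12 = 1
The overall nim-sum is X = 1. A pile of size p has a winning move iff p XOR X < p (reduce it to p XOR X).
  9: 9 XOR 1 = 8 < 9 — winning move (to 8).
  14: 14 XOR 1 = 15 ≥ 14 — no move.
  10: 10 XOR 1 = 11 ≥ 10 — no move.
  12: 12 XOR 1 = 13 ≥ 12 — no move.
That gives 1 winning move.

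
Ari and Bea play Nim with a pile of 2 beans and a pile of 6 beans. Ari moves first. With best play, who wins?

Write each in binary and XOR column by column:
  010  (2)
  110  (6)
  ---
  100  (4)
The nim-sum is 4 ≠ 0, so this is an N-position: the player to move can win; Ari has a winning move.

Ari wins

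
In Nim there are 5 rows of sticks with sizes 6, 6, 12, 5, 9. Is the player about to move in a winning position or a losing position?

Compute the nim-sum pairwise:
6 ^ 6 = 0
0 ^ 12 = 12
12 ^ 5 = 9
9 ^ 9 = 0
The nim-sum is 0, so this is a P-position: the player to move is in a losing position under optimal play.

Losing position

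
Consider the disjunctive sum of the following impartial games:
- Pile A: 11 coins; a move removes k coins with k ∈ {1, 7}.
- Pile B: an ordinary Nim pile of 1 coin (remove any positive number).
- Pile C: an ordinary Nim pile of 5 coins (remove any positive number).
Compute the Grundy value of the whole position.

Grundy values for pile A (subtraction set {1, 7}):
g(0) = mex{} = 0
g(1) = mex{0} = 1
g(2) = mex{1} = 0
g(3) = mex{0} = 1
g(4) = mex{1} = 0
g(5) = mex{0} = 1
g(6) = mex{1} = 0
g(7) = mex{0} = 1
g(8) = mex{1} = 0
g(9) = mex{0} = 1
g(10) = mex{1} = 0
g(11) = mex{0} = 1
So g(11) = 1.
Pile B is a plain Nim pile of size 1, so its Grundy value is 1.
Pile C is a plain Nim pile of size 5, so its Grundy value is 5.
By the Sprague-Grundy theorem, the Grundy value of a sum of independent games is the XOR of the component values.
Combined value = 1 ⊕ 1 ⊕ 5 = 5.

5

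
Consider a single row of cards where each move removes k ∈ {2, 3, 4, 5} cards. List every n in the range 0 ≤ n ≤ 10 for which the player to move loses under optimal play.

Grundy values for subtraction set {2, 3, 4, 5}:
g(0) = mex{} = 0
g(1) = mex{} = 0
g(2) = mex{0} = 1
g(3) = mex{0} = 1
g(4) = mex{0,1} = 2
g(5) = mex{0,1} = 2
g(6) = mex{0,1,2} = 3
g(7) = mex{1,2} = 0
g(8) = mex{1,2,3} = 0
g(9) = mex{0,2,3} = 1
g(10) = mex{0,2,3} = 1
The P-positions (g = 0) in 0..10 are 0, 1, 7, 8.

0, 1, 7, 8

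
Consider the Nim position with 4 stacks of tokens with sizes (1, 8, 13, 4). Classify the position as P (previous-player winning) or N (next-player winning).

Nim-sum: 1 XOR 8 XOR 13 XOR 4 = 0.
The nim-sum is 0, so this is a P-position: the player to move is in a losing position under optimal play.

P-position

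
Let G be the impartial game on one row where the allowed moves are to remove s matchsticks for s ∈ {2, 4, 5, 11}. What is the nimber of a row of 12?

2

Grundy values for subtraction set {2, 4, 5, 11}:
k:     0  1  2  3  4  5  6  7  8  9 10 11 12
g(k):  0  0  1  1  2  2  3  0  0  1  1  2  2
So g(12) = 2.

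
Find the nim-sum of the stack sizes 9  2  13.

6

Compute the nim-sum pairwise:
9 XOR 2 = 11
11 XOR 13 = 6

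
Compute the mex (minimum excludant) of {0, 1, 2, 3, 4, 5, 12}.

The values 0, 1, 2, 3, 4, 5 are all present; 6 is the first non-negative integer missing from the set.

6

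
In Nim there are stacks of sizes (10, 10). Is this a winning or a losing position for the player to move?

Losing position

Write each in binary and XOR column by column:
  1010  (10)
  1010  (10)
  ----
  0000  (0)
The nim-sum is 0, so this is a P-position: the player to move is in a losing position under optimal play.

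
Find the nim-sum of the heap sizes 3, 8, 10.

Nim-sum: 3 ⊕ 8 ⊕ 10 = 1.

1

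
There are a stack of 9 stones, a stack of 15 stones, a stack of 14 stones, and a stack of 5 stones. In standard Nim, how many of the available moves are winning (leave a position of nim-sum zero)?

3

In binary:
  1001  (9)
  1111  (15)
  1110  (14)
  0101  (5)
  ----
  1101  (13)
The overall nim-sum is X = 13. A stack of size p has a winning move iff p XOR X < p (reduce it to p XOR X).
  9: 9 XOR 13 = 4 < 9 — winning move (to 4).
  15: 15 XOR 13 = 2 < 15 — winning move (to 2).
  14: 14 XOR 13 = 3 < 14 — winning move (to 3).
  5: 5 XOR 13 = 8 ≥ 5 — no move.
That gives 3 winning moves.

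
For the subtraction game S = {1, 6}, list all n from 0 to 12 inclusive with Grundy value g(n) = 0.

0, 2, 4, 7, 9, 11

Grundy values for subtraction set {1, 6}:
g(0) = mex{} = 0
g(1) = mex{0} = 1
g(2) = mex{1} = 0
g(3) = mex{0} = 1
g(4) = mex{1} = 0
g(5) = mex{0} = 1
g(6) = mex{0,1} = 2
g(7) = mex{1,2} = 0
g(8) = mex{0} = 1
g(9) = mex{1} = 0
g(10) = mex{0} = 1
g(11) = mex{1} = 0
g(12) = mex{0,2} = 1
The P-positions (g = 0) in 0..12 are 0, 2, 4, 7, 9, 11.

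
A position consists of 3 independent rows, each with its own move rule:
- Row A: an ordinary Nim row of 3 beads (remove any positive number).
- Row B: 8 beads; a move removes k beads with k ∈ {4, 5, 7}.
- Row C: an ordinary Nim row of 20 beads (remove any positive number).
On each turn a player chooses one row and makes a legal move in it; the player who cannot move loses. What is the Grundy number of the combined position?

Row A is a plain Nim row of size 3, so its Grundy value is 3.
For row B, compute g(0), g(1), … with moves {4, 5, 7}:
g(0) = mex{} = 0
g(1) = mex{} = 0
g(2) = mex{} = 0
g(3) = mex{} = 0
g(4) = mex{0} = 1
g(5) = mex{0} = 1
g(6) = mex{0} = 1
g(7) = mex{0} = 1
g(8) = mex{0,1} = 2
So g(8) = 2.
Row C is a plain Nim row of size 20, so its Grundy value is 20.
The value of a disjunctive sum is the nim-sum of the parts.
Combined value = 3 XOR 2 XOR 20 = 21.

21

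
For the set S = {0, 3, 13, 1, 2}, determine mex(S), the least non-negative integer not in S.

4

The values 0, 1, 2, 3 are all present; 4 is the first non-negative integer missing from the set.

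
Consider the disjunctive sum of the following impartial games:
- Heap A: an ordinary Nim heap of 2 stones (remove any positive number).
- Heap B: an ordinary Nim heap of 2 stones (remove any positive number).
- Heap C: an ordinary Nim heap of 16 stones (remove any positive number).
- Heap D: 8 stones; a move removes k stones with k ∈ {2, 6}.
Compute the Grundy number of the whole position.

16

Heap A is a plain Nim heap of size 2, so its Grundy value is 2.
Heap B is a plain Nim heap of size 2, so its Grundy value is 2.
Heap C is a plain Nim heap of size 16, so its Grundy value is 16.
Build the Grundy sequence for heap D with g(k) = mex{g(k−s) : s ∈ {2, 6}, s ≤ k}:
g(0) = mex{} = 0
g(1) = mex{} = 0
g(2) = mex{0} = 1
g(3) = mex{0} = 1
g(4) = mex{1} = 0
g(5) = mex{1} = 0
g(6) = mex{0} = 1
g(7) = mex{0} = 1
g(8) = mex{1} = 0
So g(8) = 0.
The value of a disjunctive sum is the nim-sum of the parts.
Combined value = 2 ⊕ 2 ⊕ 16 ⊕ 0 = 16.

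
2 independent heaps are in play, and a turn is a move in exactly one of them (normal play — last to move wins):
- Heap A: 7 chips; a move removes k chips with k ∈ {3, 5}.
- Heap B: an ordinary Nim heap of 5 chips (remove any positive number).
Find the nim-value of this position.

7

For heap A, compute g(0), g(1), … with moves {3, 5}:
k:     0  1  2  3  4  5  6  7
g(k):  0  0  0  1  1  1  2  2
So g(7) = 2.
Heap B is a plain Nim heap of size 5, so its Grundy value is 5.
By the Sprague-Grundy theorem, the Grundy value of a sum of independent games is the XOR of the component values.
Combined value = 2 ⊕ 5 = 7.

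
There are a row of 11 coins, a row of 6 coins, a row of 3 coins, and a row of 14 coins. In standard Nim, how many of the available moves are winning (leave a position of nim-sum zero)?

Compute the nim-sum pairwise:
11 ⊕ 6 = 13
13 ⊕ 3 = 14
14 ⊕ 14 = 0
The nim-sum is already 0, so every move leaves a nonzero nim-sum — there are no winning moves.

0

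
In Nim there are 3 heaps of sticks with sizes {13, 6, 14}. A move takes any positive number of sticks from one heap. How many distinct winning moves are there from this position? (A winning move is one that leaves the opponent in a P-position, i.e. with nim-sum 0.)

Compute the nim-sum pairwise:
13 ⊕ 6 = 11
11 ⊕ 14 = 5
The overall nim-sum is X = 5. A heap of size p has a winning move iff p XOR X < p (reduce it to p XOR X).
  13: 13 XOR 5 = 8 < 13 — winning move (to 8).
  6: 6 XOR 5 = 3 < 6 — winning move (to 3).
  14: 14 XOR 5 = 11 < 14 — winning move (to 11).
That gives 3 winning moves.

3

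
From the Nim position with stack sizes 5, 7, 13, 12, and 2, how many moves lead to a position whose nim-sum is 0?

Nim-sum: 5 ⊕ 7 ⊕ 13 ⊕ 12 ⊕ 2 = 1.
The overall nim-sum is X = 1. A stack of size p has a winning move iff p XOR X < p (reduce it to p XOR X).
  5: 5 XOR 1 = 4 < 5 — winning move (to 4).
  7: 7 XOR 1 = 6 < 7 — winning move (to 6).
  13: 13 XOR 1 = 12 < 13 — winning move (to 12).
  12: 12 XOR 1 = 13 ≥ 12 — no move.
  2: 2 XOR 1 = 3 ≥ 2 — no move.
That gives 3 winning moves.

3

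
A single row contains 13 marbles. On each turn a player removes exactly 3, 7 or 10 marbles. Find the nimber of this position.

2

Build the Grundy sequence with g(k) = mex{g(k−s) : s ∈ {3, 7, 10}, s ≤ k}:
g(0) = mex{} = 0
g(1) = mex{} = 0
g(2) = mex{} = 0
g(3) = mex{0} = 1
g(4) = mex{0} = 1
g(5) = mex{0} = 1
g(6) = mex{1} = 0
g(7) = mex{0,1} = 2
g(8) = mex{0,1} = 2
g(9) = mex{0} = 1
g(10) = mex{0,1,2} = 3
g(11) = mex{0,1,2} = 3
g(12) = mex{0,1} = 2
g(13) = mex{0,1,3} = 2
So g(13) = 2.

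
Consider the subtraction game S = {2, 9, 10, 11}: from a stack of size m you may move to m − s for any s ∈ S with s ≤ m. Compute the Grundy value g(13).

Compute g(0), g(1), … for moves {2, 9, 10, 11}:
g(0) = mex{} = 0
g(1) = mex{} = 0
g(2) = mex{0} = 1
g(3) = mex{0} = 1
g(4) = mex{1} = 0
g(5) = mex{1} = 0
g(6) = mex{0} = 1
g(7) = mex{0} = 1
g(8) = mex{1} = 0
g(9) = mex{0,1} = 2
g(10) = mex{0} = 1
g(11) = mex{0,1,2} = 3
g(12) = mex{0,1} = 2
g(13) = mex{0,1,3} = 2
So g(13) = 2.

2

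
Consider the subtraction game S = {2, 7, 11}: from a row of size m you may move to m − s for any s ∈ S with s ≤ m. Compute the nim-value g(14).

Compute g(0), g(1), … for moves {2, 7, 11}:
g(0) = mex{} = 0
g(1) = mex{} = 0
g(2) = mex{0} = 1
g(3) = mex{0} = 1
g(4) = mex{1} = 0
g(5) = mex{1} = 0
g(6) = mex{0} = 1
g(7) = mex{0} = 1
g(8) = mex{0,1} = 2
g(9) = mex{1} = 0
g(10) = mex{1,2} = 0
g(11) = mex{0} = 1
g(12) = mex{0} = 1
g(13) = mex{1} = 0
g(14) = mex{1} = 0
So g(14) = 0.

0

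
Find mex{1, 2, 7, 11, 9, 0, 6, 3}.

4

The values 0, 1, 2, 3 are all present; 4 is the first non-negative integer missing from the set.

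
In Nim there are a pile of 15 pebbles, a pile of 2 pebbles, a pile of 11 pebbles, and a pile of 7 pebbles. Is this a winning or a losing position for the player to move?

Bitwise XOR of the heap sizes:
  1111  (15)
  0010  (2)
  1011  (11)
  0111  (7)
  ----
  0001  (1)
The nim-sum is 1 ≠ 0, so this is an N-position: the player to move can win.

Winning position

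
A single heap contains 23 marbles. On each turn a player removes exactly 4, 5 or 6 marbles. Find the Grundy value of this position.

0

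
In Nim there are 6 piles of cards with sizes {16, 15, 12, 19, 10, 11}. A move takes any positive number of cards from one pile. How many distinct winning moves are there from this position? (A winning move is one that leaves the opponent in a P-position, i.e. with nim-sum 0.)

3

Compute the nim-sum pairwise:
16 ^ 15 = 31
31 ^ 12 = 19
19 ^ 19 = 0
0 ^ 10 = 10
10 ^ 11 = 1
The overall nim-sum is X = 1. A pile of size p has a winning move iff p XOR X < p (reduce it to p XOR X).
  16: 16 XOR 1 = 17 ≥ 16 — no move.
  15: 15 XOR 1 = 14 < 15 — winning move (to 14).
  12: 12 XOR 1 = 13 ≥ 12 — no move.
  19: 19 XOR 1 = 18 < 19 — winning move (to 18).
  10: 10 XOR 1 = 11 ≥ 10 — no move.
  11: 11 XOR 1 = 10 < 11 — winning move (to 10).
That gives 3 winning moves.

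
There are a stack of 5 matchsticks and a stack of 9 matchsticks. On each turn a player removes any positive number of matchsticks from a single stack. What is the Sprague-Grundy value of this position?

12

Compute the nim-sum pairwise:
5 XOR 9 = 12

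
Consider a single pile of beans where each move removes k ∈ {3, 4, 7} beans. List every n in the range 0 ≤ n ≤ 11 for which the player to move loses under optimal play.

0, 1, 2, 10, 11

Build the Grundy sequence with g(k) = mex{g(k−s) : s ∈ {3, 4, 7}, s ≤ k}:
k:     0  1  2  3  4  5  6  7  8  9 10 11
g(k):  0  0  0  1  1  1  2  2  2  3  0  0
The P-positions (g = 0) in 0..11 are 0, 1, 2, 10, 11.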